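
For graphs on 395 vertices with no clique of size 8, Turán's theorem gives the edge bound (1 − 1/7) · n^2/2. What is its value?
Turán density bound = (6/7) · 395^2/2 = 468075/7 ≈ 66867.8571

Turán's theorem: ex(n, K_{r+1}) is achieved by the complete r-partite Turán graph T(n, r) with parts as balanced as possible, and is at most (1 − 1/r) · n^2/2. For r = 7, n = 395: the density bound is (6/7) · 156025/2 = 468075/7 ≈ 66867.8571. The integer-valued extremum is e(T(395, 7)) = 66867, which is strictly less than the density bound 468075/7 since 7 ∤ 395 (the parts of T(395, 7) cannot all be equal).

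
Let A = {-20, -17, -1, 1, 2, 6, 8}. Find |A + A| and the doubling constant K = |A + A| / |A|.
K = |A + A| / |A| = 26/7

Enumerate A + A = {a + b : a, b ∈ A}. With |A| = 7, there are |A|^2 = 49 ordered sum pairs; collecting distinct values, A + A = {-40, -37, -34, -21, -19, -18, -16, -15, -14, -12, -11, -9, -2, 0, 1, 2, 3, 4, 5, 7, 8, 9, 10, 12, 14, 16}, so |A + A| = 26. Thus K = 26/7. For comparison, the minimum possible |A + A| over all 7-element sets is 2·7 − 1 = 13 (so min K = 13/7), attained only by arithmetic progressions.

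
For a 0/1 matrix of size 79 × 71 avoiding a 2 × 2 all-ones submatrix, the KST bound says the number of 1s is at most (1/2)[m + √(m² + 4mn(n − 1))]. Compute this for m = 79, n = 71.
z(79, 71; 2, 2) ≤ (1/2)[79 + √(79² + 4·79·71·70)] = (1/2)[79 + √1576761] = 667.3457

Kővári–Sós–Turán: let r_1, ..., r_79 be the row sums and z = Σ r_i the total number of 1s. Each pair of columns can share at most one row with both entries 1 (else a 2×2 all-ones block appears), so Σ_i C(r_i, 2) ≤ C(71, 2) = 2485. By convexity Σ_i C(r_i, 2) ≥ 79·C(z/79, 2) = z(z − 79)/(2·79), giving z² − 79z − 79·71·70 ≤ 0 and hence z ≤ (1/2)[79 + √(6241 + 4·392630)] = (1/2)[79 + √1576761] ≈ (1/2)(79 + 1255.6914) = 667.3457.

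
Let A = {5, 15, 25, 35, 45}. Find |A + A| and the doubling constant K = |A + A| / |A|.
K = |A + A| / |A| = 9/5

Enumerate A + A = {a + b : a, b ∈ A}. With |A| = 5, there are |A|^2 = 25 ordered sum pairs; collecting distinct values, A + A = {10, 20, 30, 40, 50, 60, 70, 80, 90}, so |A + A| = 9. Thus K = 9/5. Here |A + A| = 2|A| − 1 = 9, the minimum possible — so K = 9/5 is minimal, which holds iff A is an arithmetic progression.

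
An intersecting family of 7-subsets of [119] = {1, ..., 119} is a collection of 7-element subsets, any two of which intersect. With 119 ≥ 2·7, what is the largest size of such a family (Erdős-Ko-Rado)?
max |F| = C(118, 6) = 3295144749

Erdős-Ko-Rado (1961): when n ≥ 2k, max |F| = C(n−1, k−1). The bound is attained by the star {A : i ∈ A} for any fixed i ∈ [n]. Here C(119−1, 7−1) = C(118, 6) = 3295144749.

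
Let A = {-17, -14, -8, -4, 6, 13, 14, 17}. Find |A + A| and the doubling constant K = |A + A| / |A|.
K = |A + A| / |A| = 33/8

Enumerate A + A = {a + b : a, b ∈ A}. With |A| = 8, there are |A|^2 = 64 ordered sum pairs; collecting distinct values, A + A = {-34, -31, -28, -25, -22, -21, -18, -16, -12, -11, -8, -4, -3, -2, -1, 0, 2, 3, 5, 6, 9, 10, 12, 13, 19, 20, 23, 26, 27, 28, 30, 31, 34}, so |A + A| = 33. Thus K = 33/8. For comparison, the minimum possible |A + A| over all 8-element sets is 2·8 − 1 = 15 (so min K = 15/8), attained only by arithmetic progressions.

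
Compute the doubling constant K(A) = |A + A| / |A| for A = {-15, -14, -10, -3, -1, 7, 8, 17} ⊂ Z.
K = |A + A| / |A| = 30/8 = 15/4

Enumerate A + A = {a + b : a, b ∈ A}. With |A| = 8, there are |A|^2 = 64 ordered sum pairs; collecting distinct values, A + A = {-30, -29, -28, -25, -24, -20, -18, -17, -16, -15, -13, -11, -8, -7, -6, -4, -3, -2, 2, 3, 4, 5, 6, 7, 14, 15, 16, 24, 25, 34}, so |A + A| = 30. Thus K = 30/8 = 15/4. For comparison, the minimum possible |A + A| over all 8-element sets is 2·8 − 1 = 15 (so min K = 15/8), attained only by arithmetic progressions.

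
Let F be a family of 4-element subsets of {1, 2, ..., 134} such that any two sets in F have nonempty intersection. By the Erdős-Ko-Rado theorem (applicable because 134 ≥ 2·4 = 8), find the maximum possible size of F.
max |F| = C(133, 3) = 383306

The Erdős-Ko-Rado theorem states: for n ≥ 2k, an intersecting family of k-subsets of an n-element set has size at most C(n − 1, k − 1), with equality for 'star' families {A ⊆ [n] : |A| = k, i ∈ A} (fix an element i). For n = 134, k = 4: C(133, 3) = 383306.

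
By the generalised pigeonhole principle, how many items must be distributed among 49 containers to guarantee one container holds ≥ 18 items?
n = (18 − 1)·49 + 1 = 834

By the generalised pigeonhole principle, to guarantee some box contains ≥ r objects we need more than (r − 1) · k objects total. Threshold: n = (r − 1) · k + 1. With r = 18 and k = 49: n = 17 · 49 + 1 = 833 + 1 = 834. For n = 833 = 17 · 49, we can put exactly 17 objects in every box, avoiding 18 in any single one — so 834 is tight.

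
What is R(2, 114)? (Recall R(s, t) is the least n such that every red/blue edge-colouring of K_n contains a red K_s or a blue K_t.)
R(2, 114) = 114

R(2, k) = k for all k ≥ 2: in a 2-colouring of K_k, either some edge is red (a red K_2) or all edges are blue (a blue K_k). And K_{113} coloured all-blue has no blue K_114, so R(2, 114) > 113. Hence R(2, 114) = 114.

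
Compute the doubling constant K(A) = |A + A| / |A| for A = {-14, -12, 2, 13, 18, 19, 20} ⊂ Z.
K = |A + A| / |A| = 25/7

Enumerate A + A = {a + b : a, b ∈ A}. With |A| = 7, there are |A|^2 = 49 ordered sum pairs; collecting distinct values, A + A = {-28, -26, -24, -12, -10, -1, 1, 4, 5, 6, 7, 8, 15, 20, 21, 22, 26, 31, 32, 33, 36, 37, 38, 39, 40}, so |A + A| = 25. Thus K = 25/7. For comparison, the minimum possible |A + A| over all 7-element sets is 2·7 − 1 = 13 (so min K = 13/7), attained only by arithmetic progressions.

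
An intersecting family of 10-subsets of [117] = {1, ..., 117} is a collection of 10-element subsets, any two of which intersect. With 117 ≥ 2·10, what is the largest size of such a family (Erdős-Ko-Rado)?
max |F| = C(116, 9) = 7623598774440

Erdős-Ko-Rado (1961): when n ≥ 2k, max |F| = C(n−1, k−1). The bound is attained by the star {A : i ∈ A} for any fixed i ∈ [n]. Here C(117−1, 10−1) = C(116, 9) = 7623598774440.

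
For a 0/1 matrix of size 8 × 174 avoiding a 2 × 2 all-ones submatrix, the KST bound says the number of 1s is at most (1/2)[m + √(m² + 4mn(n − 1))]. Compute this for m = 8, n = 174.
z(8, 174; 2, 2) ≤ (1/2)[8 + √(8² + 4·8·174·173)] = (1/2)[8 + √963328] = 494.7464

Kővári–Sós–Turán: let r_1, ..., r_8 be the row sums and z = Σ r_i the total number of 1s. Each pair of columns can share at most one row with both entries 1 (else a 2×2 all-ones block appears), so Σ_i C(r_i, 2) ≤ C(174, 2) = 15051. By convexity Σ_i C(r_i, 2) ≥ 8·C(z/8, 2) = z(z − 8)/(2·8), giving z² − 8z − 8·174·173 ≤ 0 and hence z ≤ (1/2)[8 + √(64 + 4·240816)] = (1/2)[8 + √963328] ≈ (1/2)(8 + 981.4927) = 494.7464.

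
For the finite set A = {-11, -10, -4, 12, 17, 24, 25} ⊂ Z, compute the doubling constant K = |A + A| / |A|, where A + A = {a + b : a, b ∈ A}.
K = |A + A| / |A| = 26/7

Enumerate A + A = {a + b : a, b ∈ A}. With |A| = 7, there are |A|^2 = 49 ordered sum pairs; collecting distinct values, A + A = {-22, -21, -20, -15, -14, -8, 1, 2, 6, 7, 8, 13, 14, 15, 20, 21, 24, 29, 34, 36, 37, 41, 42, 48, 49, 50}, so |A + A| = 26. Thus K = 26/7. For comparison, the minimum possible |A + A| over all 7-element sets is 2·7 − 1 = 13 (so min K = 13/7), attained only by arithmetic progressions.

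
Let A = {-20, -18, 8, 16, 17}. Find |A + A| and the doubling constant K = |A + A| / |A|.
K = |A + A| / |A| = 15/5 = 3

Enumerate A + A = {a + b : a, b ∈ A}. With |A| = 5, there are |A|^2 = 25 ordered sum pairs; collecting distinct values, A + A = {-40, -38, -36, -12, -10, -4, -3, -2, -1, 16, 24, 25, 32, 33, 34}, so |A + A| = 15. Thus K = 15/5 = 3. For comparison, the minimum possible |A + A| over all 5-element sets is 2·5 − 1 = 9 (so min K = 9/5), attained only by arithmetic progressions.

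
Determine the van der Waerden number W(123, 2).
W(123, 2) = 123 + 1 = 124

A 2-term AP is any pair of integers, so a monochromatic 2-AP exists iff some colour is used at least twice. With 123 colours, the colouring i ↦ i on {1, ..., 123} uses each colour once, avoiding any monochromatic pair, so W(123, 2) > 123. For {1, ..., 124}, pigeonhole forces two integers of the same colour, which form a monochromatic 2-AP. Hence W(123, 2) = 124.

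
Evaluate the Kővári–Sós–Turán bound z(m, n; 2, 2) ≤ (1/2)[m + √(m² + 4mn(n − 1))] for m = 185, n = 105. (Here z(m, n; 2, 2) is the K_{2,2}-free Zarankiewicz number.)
z(185, 105; 2, 2) ≤ (1/2)[185 + √(185² + 4·185·105·104)] = (1/2)[185 + √8115025] = 1516.8441

Kővári–Sós–Turán: let r_1, ..., r_185 be the row sums and z = Σ r_i the total number of 1s. Each pair of columns can share at most one row with both entries 1 (else a 2×2 all-ones block appears), so Σ_i C(r_i, 2) ≤ C(105, 2) = 5460. By convexity Σ_i C(r_i, 2) ≥ 185·C(z/185, 2) = z(z − 185)/(2·185), giving z² − 185z − 185·105·104 ≤ 0 and hence z ≤ (1/2)[185 + √(34225 + 4·2020200)] = (1/2)[185 + √8115025] ≈ (1/2)(185 + 2848.6883) = 1516.8441.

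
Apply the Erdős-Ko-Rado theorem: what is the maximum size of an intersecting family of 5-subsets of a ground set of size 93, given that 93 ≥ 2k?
max |F| = C(92, 4) = 2794155

Erdős-Ko-Rado (1961): when n ≥ 2k, max |F| = C(n−1, k−1). The bound is attained by the star {A : i ∈ A} for any fixed i ∈ [n]. Here C(93−1, 5−1) = C(92, 4) = 2794155.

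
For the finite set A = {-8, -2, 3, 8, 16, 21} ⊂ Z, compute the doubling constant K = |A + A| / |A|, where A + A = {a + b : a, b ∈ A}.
K = |A + A| / |A| = 18/6 = 3

Enumerate A + A = {a + b : a, b ∈ A}. With |A| = 6, there are |A|^2 = 36 ordered sum pairs; collecting distinct values, A + A = {-16, -10, -5, -4, 0, 1, 6, 8, 11, 13, 14, 16, 19, 24, 29, 32, 37, 42}, so |A + A| = 18. Thus K = 18/6 = 3. For comparison, the minimum possible |A + A| over all 6-element sets is 2·6 − 1 = 11 (so min K = 11/6), attained only by arithmetic progressions.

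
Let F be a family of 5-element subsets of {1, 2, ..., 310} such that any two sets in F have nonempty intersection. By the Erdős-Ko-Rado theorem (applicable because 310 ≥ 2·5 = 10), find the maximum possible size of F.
max |F| = C(309, 4) = 372527001

Erdős-Ko-Rado (1961): when n ≥ 2k, max |F| = C(n−1, k−1). The bound is attained by the star {A : i ∈ A} for any fixed i ∈ [n]. Here C(310−1, 5−1) = C(309, 4) = 372527001.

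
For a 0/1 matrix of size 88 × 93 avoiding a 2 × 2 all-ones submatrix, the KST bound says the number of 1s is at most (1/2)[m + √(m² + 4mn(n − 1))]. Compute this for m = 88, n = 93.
z(88, 93; 2, 2) ≤ (1/2)[88 + √(88² + 4·88·93·92)] = (1/2)[88 + √3019456] = 912.8291

Kővári–Sós–Turán: let r_1, ..., r_88 be the row sums and z = Σ r_i the total number of 1s. Each pair of columns can share at most one row with both entries 1 (else a 2×2 all-ones block appears), so Σ_i C(r_i, 2) ≤ C(93, 2) = 4278. By convexity Σ_i C(r_i, 2) ≥ 88·C(z/88, 2) = z(z − 88)/(2·88), giving z² − 88z − 88·93·92 ≤ 0 and hence z ≤ (1/2)[88 + √(7744 + 4·752928)] = (1/2)[88 + √3019456] ≈ (1/2)(88 + 1737.6582) = 912.8291.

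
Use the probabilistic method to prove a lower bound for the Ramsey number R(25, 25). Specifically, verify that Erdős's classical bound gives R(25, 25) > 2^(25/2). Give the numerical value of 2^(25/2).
2^(25/2) = 5792.6188; so R(25, 25) > 5792.6188

Colour each edge of K_n uniformly at random with red/blue. The expected number of monochromatic K_25 is C(n, 25) · 2 · 2^(−C(25,2)). If C(n, 25) · 2^(1 − C(25,2)) < 1, then with positive probability no monochromatic K_25 exists, so R(25, 25) > n. The standard estimate C(n, 25) ≤ n^25/25! shows this inequality holds whenever n ≤ 2^(25/2) (since 25! · 2^(C(25,2) − 1) > 2^(25^2/2) ≥ n^25). Hence R(25, 25) > 2^(25/2) = 5792.6188.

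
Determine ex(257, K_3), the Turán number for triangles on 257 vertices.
ex(257, K_3) = ⌊257^2/4⌋ = 16512

Mantel (1907): a triangle-free graph on n vertices has at most ⌊n^2/4⌋ edges, with equality for the complete bipartite graph K_{⌊n/2⌋, ⌈n/2⌉}. For n = 257: ⌊257^2/4⌋ = ⌊66049/4⌋ = 16512. The extremal graph is K_{128, 129}, which has 128·129 = 16512 edges.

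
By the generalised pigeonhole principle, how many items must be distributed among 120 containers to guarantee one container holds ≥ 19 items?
n = (19 − 1)·120 + 1 = 2161

By the generalised pigeonhole principle, to guarantee some box contains ≥ r objects we need more than (r − 1) · k objects total. Threshold: n = (r − 1) · k + 1. With r = 19 and k = 120: n = 18 · 120 + 1 = 2160 + 1 = 2161. For n = 2160 = 18 · 120, we can put exactly 18 objects in every box, avoiding 19 in any single one — so 2161 is tight.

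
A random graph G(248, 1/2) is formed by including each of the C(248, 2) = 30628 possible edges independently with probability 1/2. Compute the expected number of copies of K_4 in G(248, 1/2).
E[# K_4] = C(248, 4) · (1/2)^C(4, 2) = 153829130 / 2^6 = 76914565/32 = 2403580.15625

For each 4-subset S of vertices (there are C(248, 4) = 153829130 such S), let X_S = 1 if S induces a K_4 (all C(4, 2) = 6 edges present). Then P(X_S = 1) = (1/2)^6 = 1/64. By linearity of expectation, E[# K_4] = C(248, 4) · (1/2)^6 = 153829130 / 64 = 76914565/32 = 2403580.15625.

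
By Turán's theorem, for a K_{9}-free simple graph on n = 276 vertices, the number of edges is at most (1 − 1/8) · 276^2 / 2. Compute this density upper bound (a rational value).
Turán density bound = (7/8) · 276^2/2 = 33327

Turán's theorem: ex(n, K_{r+1}) is achieved by the complete r-partite Turán graph T(n, r) with parts as balanced as possible, and is at most (1 − 1/r) · n^2/2. For r = 8, n = 276: the density bound is (7/8) · 76176/2 = 33327. The integer-valued extremum is e(T(276, 8)) = 33326, which is strictly less than the density bound 33327 since 8 ∤ 276 (the parts of T(276, 8) cannot all be equal).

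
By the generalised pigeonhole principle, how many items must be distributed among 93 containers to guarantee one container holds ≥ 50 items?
n = (50 − 1)·93 + 1 = 4558

By the generalised pigeonhole principle, to guarantee some box contains ≥ r objects we need more than (r − 1) · k objects total. Threshold: n = (r − 1) · k + 1. With r = 50 and k = 93: n = 49 · 93 + 1 = 4557 + 1 = 4558. For n = 4557 = 49 · 93, we can put exactly 49 objects in every box, avoiding 50 in any single one — so 4558 is tight.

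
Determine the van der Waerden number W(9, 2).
W(9, 2) = 9 + 1 = 10

A 2-term AP is any pair of integers, so a monochromatic 2-AP exists iff some colour is used at least twice. With 9 colours, the colouring i ↦ i on {1, ..., 9} uses each colour once, avoiding any monochromatic pair, so W(9, 2) > 9. For {1, ..., 10}, pigeonhole forces two integers of the same colour, which form a monochromatic 2-AP. Hence W(9, 2) = 10.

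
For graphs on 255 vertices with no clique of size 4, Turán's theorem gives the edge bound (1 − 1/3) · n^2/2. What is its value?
Turán density bound = (2/3) · 255^2/2 = 21675

Turán's theorem: ex(n, K_{r+1}) is achieved by the complete r-partite Turán graph T(n, r) with parts as balanced as possible, and is at most (1 − 1/r) · n^2/2. For r = 3, n = 255: the density bound is (2/3) · 65025/2 = 21675. Since 3 ∣ 255, the Turán graph T(255, 3) has parts of equal size 85, and its edge count e(T(255, 3)) = 21675 attains the density bound exactly.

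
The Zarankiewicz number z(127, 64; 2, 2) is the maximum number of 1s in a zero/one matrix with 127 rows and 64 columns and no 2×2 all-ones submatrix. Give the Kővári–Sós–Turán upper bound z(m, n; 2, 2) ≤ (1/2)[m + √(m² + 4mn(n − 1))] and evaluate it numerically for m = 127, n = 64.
z(127, 64; 2, 2) ≤ (1/2)[127 + √(127² + 4·127·64·63)] = (1/2)[127 + √2064385] = 781.8984

Kővári–Sós–Turán: let r_1, ..., r_127 be the row sums and z = Σ r_i the total number of 1s. Each pair of columns can share at most one row with both entries 1 (else a 2×2 all-ones block appears), so Σ_i C(r_i, 2) ≤ C(64, 2) = 2016. By convexity Σ_i C(r_i, 2) ≥ 127·C(z/127, 2) = z(z − 127)/(2·127), giving z² − 127z − 127·64·63 ≤ 0 and hence z ≤ (1/2)[127 + √(16129 + 4·512064)] = (1/2)[127 + √2064385] ≈ (1/2)(127 + 1436.7968) = 781.8984.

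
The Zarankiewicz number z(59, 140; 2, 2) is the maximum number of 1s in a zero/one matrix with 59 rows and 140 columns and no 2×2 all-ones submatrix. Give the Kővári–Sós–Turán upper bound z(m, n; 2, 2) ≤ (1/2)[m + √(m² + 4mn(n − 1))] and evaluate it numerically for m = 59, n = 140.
z(59, 140; 2, 2) ≤ (1/2)[59 + √(59² + 4·59·140·139)] = (1/2)[59 + √4596041] = 1101.419

Kővári–Sós–Turán: let r_1, ..., r_59 be the row sums and z = Σ r_i the total number of 1s. Each pair of columns can share at most one row with both entries 1 (else a 2×2 all-ones block appears), so Σ_i C(r_i, 2) ≤ C(140, 2) = 9730. By convexity Σ_i C(r_i, 2) ≥ 59·C(z/59, 2) = z(z − 59)/(2·59), giving z² − 59z − 59·140·139 ≤ 0 and hence z ≤ (1/2)[59 + √(3481 + 4·1148140)] = (1/2)[59 + √4596041] ≈ (1/2)(59 + 2143.8379) = 1101.419.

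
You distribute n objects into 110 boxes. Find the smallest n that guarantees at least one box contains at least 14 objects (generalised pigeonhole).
n = (14 − 1)·110 + 1 = 1431

By the generalised pigeonhole principle, to guarantee some box contains ≥ r objects we need more than (r − 1) · k objects total. Threshold: n = (r − 1) · k + 1. With r = 14 and k = 110: n = 13 · 110 + 1 = 1430 + 1 = 1431. For n = 1430 = 13 · 110, we can put exactly 13 objects in every box, avoiding 14 in any single one — so 1431 is tight.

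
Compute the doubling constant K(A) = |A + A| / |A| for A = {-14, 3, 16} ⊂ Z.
K = |A + A| / |A| = 6/3 = 2

Enumerate A + A = {a + b : a, b ∈ A}. With |A| = 3, there are |A|^2 = 9 ordered sum pairs; collecting distinct values, A + A = {-28, -11, 2, 6, 19, 32}, so |A + A| = 6. Thus K = 6/3 = 2. For comparison, the minimum possible |A + A| over all 3-element sets is 2·3 − 1 = 5 (so min K = 5/3), attained only by arithmetic progressions.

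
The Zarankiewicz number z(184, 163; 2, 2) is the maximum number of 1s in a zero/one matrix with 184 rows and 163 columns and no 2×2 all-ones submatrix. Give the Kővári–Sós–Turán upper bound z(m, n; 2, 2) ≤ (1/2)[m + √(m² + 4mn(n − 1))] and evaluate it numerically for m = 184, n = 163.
z(184, 163; 2, 2) ≤ (1/2)[184 + √(184² + 4·184·163·162)] = (1/2)[184 + √19468672] = 2298.1659

Kővári–Sós–Turán: let r_1, ..., r_184 be the row sums and z = Σ r_i the total number of 1s. Each pair of columns can share at most one row with both entries 1 (else a 2×2 all-ones block appears), so Σ_i C(r_i, 2) ≤ C(163, 2) = 13203. By convexity Σ_i C(r_i, 2) ≥ 184·C(z/184, 2) = z(z − 184)/(2·184), giving z² − 184z − 184·163·162 ≤ 0 and hence z ≤ (1/2)[184 + √(33856 + 4·4858704)] = (1/2)[184 + √19468672] ≈ (1/2)(184 + 4412.3318) = 2298.1659.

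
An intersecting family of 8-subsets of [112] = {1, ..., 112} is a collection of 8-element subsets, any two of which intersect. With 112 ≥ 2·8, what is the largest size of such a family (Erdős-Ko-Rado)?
max |F| = C(111, 7) = 33963647355

The Erdős-Ko-Rado theorem states: for n ≥ 2k, an intersecting family of k-subsets of an n-element set has size at most C(n − 1, k − 1), with equality for 'star' families {A ⊆ [n] : |A| = k, i ∈ A} (fix an element i). For n = 112, k = 8: C(111, 7) = 33963647355.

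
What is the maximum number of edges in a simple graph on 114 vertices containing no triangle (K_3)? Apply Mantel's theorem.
ex(114, K_3) = ⌊114^2/4⌋ = 3249

Mantel (1907): a triangle-free graph on n vertices has at most ⌊n^2/4⌋ edges, with equality for the complete bipartite graph K_{⌊n/2⌋, ⌈n/2⌉}. For n = 114: ⌊114^2/4⌋ = ⌊12996/4⌋ = 3249. The extremal graph is K_{57, 57}, which has 57·57 = 3249 edges.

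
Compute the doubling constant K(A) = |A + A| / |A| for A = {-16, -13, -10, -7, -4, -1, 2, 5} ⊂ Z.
K = |A + A| / |A| = 15/8

Enumerate A + A = {a + b : a, b ∈ A}. With |A| = 8, there are |A|^2 = 64 ordered sum pairs; collecting distinct values, A + A = {-32, -29, -26, -23, -20, -17, -14, -11, -8, -5, -2, 1, 4, 7, 10}, so |A + A| = 15. Thus K = 15/8. Here |A + A| = 2|A| − 1 = 15, the minimum possible — so K = 15/8 is minimal, which holds iff A is an arithmetic progression.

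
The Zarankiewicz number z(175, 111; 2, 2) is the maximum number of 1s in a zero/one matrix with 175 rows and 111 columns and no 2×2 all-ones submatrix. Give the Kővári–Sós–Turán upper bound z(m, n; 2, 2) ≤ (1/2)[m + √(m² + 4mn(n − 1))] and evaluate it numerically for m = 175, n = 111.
z(175, 111; 2, 2) ≤ (1/2)[175 + √(175² + 4·175·111·110)] = (1/2)[175 + √8577625] = 1551.8791

Kővári–Sós–Turán: let r_1, ..., r_175 be the row sums and z = Σ r_i the total number of 1s. Each pair of columns can share at most one row with both entries 1 (else a 2×2 all-ones block appears), so Σ_i C(r_i, 2) ≤ C(111, 2) = 6105. By convexity Σ_i C(r_i, 2) ≥ 175·C(z/175, 2) = z(z − 175)/(2·175), giving z² − 175z − 175·111·110 ≤ 0 and hence z ≤ (1/2)[175 + √(30625 + 4·2136750)] = (1/2)[175 + √8577625] ≈ (1/2)(175 + 2928.7583) = 1551.8791.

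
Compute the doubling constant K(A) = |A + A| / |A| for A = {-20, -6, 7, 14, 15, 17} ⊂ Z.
K = |A + A| / |A| = 21/6 = 7/2

Enumerate A + A = {a + b : a, b ∈ A}. With |A| = 6, there are |A|^2 = 36 ordered sum pairs; collecting distinct values, A + A = {-40, -26, -13, -12, -6, -5, -3, 1, 8, 9, 11, 14, 21, 22, 24, 28, 29, 30, 31, 32, 34}, so |A + A| = 21. Thus K = 21/6 = 7/2. For comparison, the minimum possible |A + A| over all 6-element sets is 2·6 − 1 = 11 (so min K = 11/6), attained only by arithmetic progressions.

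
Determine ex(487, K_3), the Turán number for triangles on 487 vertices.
ex(487, K_3) = ⌊487^2/4⌋ = 59292

Mantel (1907): a triangle-free graph on n vertices has at most ⌊n^2/4⌋ edges, with equality for the complete bipartite graph K_{⌊n/2⌋, ⌈n/2⌉}. For n = 487: ⌊487^2/4⌋ = ⌊237169/4⌋ = 59292. The extremal graph is K_{243, 244}, which has 243·244 = 59292 edges.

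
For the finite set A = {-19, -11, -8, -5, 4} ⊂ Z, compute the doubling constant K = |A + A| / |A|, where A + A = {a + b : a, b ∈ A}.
K = |A + A| / |A| = 14/5

Enumerate A + A = {a + b : a, b ∈ A}. With |A| = 5, there are |A|^2 = 25 ordered sum pairs; collecting distinct values, A + A = {-38, -30, -27, -24, -22, -19, -16, -15, -13, -10, -7, -4, -1, 8}, so |A + A| = 14. Thus K = 14/5. For comparison, the minimum possible |A + A| over all 5-element sets is 2·5 − 1 = 9 (so min K = 9/5), attained only by arithmetic progressions.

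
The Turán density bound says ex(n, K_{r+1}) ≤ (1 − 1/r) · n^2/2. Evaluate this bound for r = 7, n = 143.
Turán density bound = (6/7) · 143^2/2 = 61347/7 ≈ 8763.8571

Turán's theorem: ex(n, K_{r+1}) is achieved by the complete r-partite Turán graph T(n, r) with parts as balanced as possible, and is at most (1 − 1/r) · n^2/2. For r = 7, n = 143: the density bound is (6/7) · 20449/2 = 61347/7 ≈ 8763.8571. The integer-valued extremum is e(T(143, 7)) = 8763, which is strictly less than the density bound 61347/7 since 7 ∤ 143 (the parts of T(143, 7) cannot all be equal).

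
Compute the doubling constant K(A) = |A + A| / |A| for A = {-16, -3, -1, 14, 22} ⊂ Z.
K = |A + A| / |A| = 14/5

Enumerate A + A = {a + b : a, b ∈ A}. With |A| = 5, there are |A|^2 = 25 ordered sum pairs; collecting distinct values, A + A = {-32, -19, -17, -6, -4, -2, 6, 11, 13, 19, 21, 28, 36, 44}, so |A + A| = 14. Thus K = 14/5. For comparison, the minimum possible |A + A| over all 5-element sets is 2·5 − 1 = 9 (so min K = 9/5), attained only by arithmetic progressions.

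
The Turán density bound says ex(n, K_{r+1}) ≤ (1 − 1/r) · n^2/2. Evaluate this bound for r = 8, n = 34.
Turán density bound = (7/8) · 34^2/2 = 2023/4 ≈ 505.75

Turán's theorem: ex(n, K_{r+1}) is achieved by the complete r-partite Turán graph T(n, r) with parts as balanced as possible, and is at most (1 − 1/r) · n^2/2. For r = 8, n = 34: the density bound is (7/8) · 1156/2 = 2023/4 ≈ 505.75. The integer-valued extremum is e(T(34, 8)) = 505, which is strictly less than the density bound 2023/4 since 8 ∤ 34 (the parts of T(34, 8) cannot all be equal).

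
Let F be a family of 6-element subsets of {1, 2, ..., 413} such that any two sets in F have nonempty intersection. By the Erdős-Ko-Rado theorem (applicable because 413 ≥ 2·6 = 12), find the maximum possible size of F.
max |F| = C(412, 5) = 96543962472

The Erdős-Ko-Rado theorem states: for n ≥ 2k, an intersecting family of k-subsets of an n-element set has size at most C(n − 1, k − 1), with equality for 'star' families {A ⊆ [n] : |A| = k, i ∈ A} (fix an element i). For n = 413, k = 6: C(412, 5) = 96543962472.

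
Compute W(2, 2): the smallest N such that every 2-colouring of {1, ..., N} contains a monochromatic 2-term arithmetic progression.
W(2, 2) = 2 + 1 = 3

A 2-term AP is any pair of integers, so a monochromatic 2-AP exists iff some colour is used at least twice. With 2 colours, the colouring i ↦ i on {1, ..., 2} uses each colour once, avoiding any monochromatic pair, so W(2, 2) > 2. For {1, ..., 3}, pigeonhole forces two integers of the same colour, which form a monochromatic 2-AP. Hence W(2, 2) = 3.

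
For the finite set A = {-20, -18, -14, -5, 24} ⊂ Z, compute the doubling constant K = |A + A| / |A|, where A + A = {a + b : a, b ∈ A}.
K = |A + A| / |A| = 15/5 = 3

Enumerate A + A = {a + b : a, b ∈ A}. With |A| = 5, there are |A|^2 = 25 ordered sum pairs; collecting distinct values, A + A = {-40, -38, -36, -34, -32, -28, -25, -23, -19, -10, 4, 6, 10, 19, 48}, so |A + A| = 15. Thus K = 15/5 = 3. For comparison, the minimum possible |A + A| over all 5-element sets is 2·5 − 1 = 9 (so min K = 9/5), attained only by arithmetic progressions.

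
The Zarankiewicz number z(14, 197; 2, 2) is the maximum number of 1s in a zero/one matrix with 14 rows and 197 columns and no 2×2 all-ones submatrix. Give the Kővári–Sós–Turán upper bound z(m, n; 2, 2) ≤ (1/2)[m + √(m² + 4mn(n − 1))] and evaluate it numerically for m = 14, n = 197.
z(14, 197; 2, 2) ≤ (1/2)[14 + √(14² + 4·14·197·196)] = (1/2)[14 + √2162468] = 742.2666

Kővári–Sós–Turán: let r_1, ..., r_14 be the row sums and z = Σ r_i the total number of 1s. Each pair of columns can share at most one row with both entries 1 (else a 2×2 all-ones block appears), so Σ_i C(r_i, 2) ≤ C(197, 2) = 19306. By convexity Σ_i C(r_i, 2) ≥ 14·C(z/14, 2) = z(z − 14)/(2·14), giving z² − 14z − 14·197·196 ≤ 0 and hence z ≤ (1/2)[14 + √(196 + 4·540568)] = (1/2)[14 + √2162468] ≈ (1/2)(14 + 1470.5332) = 742.2666.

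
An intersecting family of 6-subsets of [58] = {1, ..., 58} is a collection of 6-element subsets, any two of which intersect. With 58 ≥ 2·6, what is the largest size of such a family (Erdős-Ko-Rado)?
max |F| = C(57, 5) = 4187106

The Erdős-Ko-Rado theorem states: for n ≥ 2k, an intersecting family of k-subsets of an n-element set has size at most C(n − 1, k − 1), with equality for 'star' families {A ⊆ [n] : |A| = k, i ∈ A} (fix an element i). For n = 58, k = 6: C(57, 5) = 4187106.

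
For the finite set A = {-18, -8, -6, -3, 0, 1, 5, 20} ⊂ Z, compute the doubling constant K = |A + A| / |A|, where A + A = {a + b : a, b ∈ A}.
K = |A + A| / |A| = 32/8 = 4

Enumerate A + A = {a + b : a, b ∈ A}. With |A| = 8, there are |A|^2 = 64 ordered sum pairs; collecting distinct values, A + A = {-36, -26, -24, -21, -18, -17, -16, -14, -13, -12, -11, -9, -8, -7, -6, -5, -3, -2, -1, 0, 1, 2, 5, 6, 10, 12, 14, 17, 20, 21, 25, 40}, so |A + A| = 32. Thus K = 32/8 = 4. For comparison, the minimum possible |A + A| over all 8-element sets is 2·8 − 1 = 15 (so min K = 15/8), attained only by arithmetic progressions.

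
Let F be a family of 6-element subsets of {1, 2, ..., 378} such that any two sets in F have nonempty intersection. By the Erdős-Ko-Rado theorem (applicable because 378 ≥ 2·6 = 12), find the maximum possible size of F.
max |F| = C(377, 5) = 61795898450

The Erdős-Ko-Rado theorem states: for n ≥ 2k, an intersecting family of k-subsets of an n-element set has size at most C(n − 1, k − 1), with equality for 'star' families {A ⊆ [n] : |A| = k, i ∈ A} (fix an element i). For n = 378, k = 6: C(377, 5) = 61795898450.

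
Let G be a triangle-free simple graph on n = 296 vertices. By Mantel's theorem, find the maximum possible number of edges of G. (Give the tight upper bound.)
ex(296, K_3) = ⌊296^2/4⌋ = 21904

Mantel (1907): a triangle-free graph on n vertices has at most ⌊n^2/4⌋ edges, with equality for the complete bipartite graph K_{⌊n/2⌋, ⌈n/2⌉}. For n = 296: ⌊296^2/4⌋ = ⌊87616/4⌋ = 21904. The extremal graph is K_{148, 148}, which has 148·148 = 21904 edges.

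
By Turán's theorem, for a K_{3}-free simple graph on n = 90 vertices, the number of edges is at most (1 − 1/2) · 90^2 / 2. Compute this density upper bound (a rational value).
Turán density bound = (1/2) · 90^2/2 = 2025

Turán's theorem: ex(n, K_{r+1}) is achieved by the complete r-partite Turán graph T(n, r) with parts as balanced as possible, and is at most (1 − 1/r) · n^2/2. For r = 2, n = 90: the density bound is (1/2) · 8100/2 = 2025. Since 2 ∣ 90, the Turán graph T(90, 2) has parts of equal size 45, and its edge count e(T(90, 2)) = 2025 attains the density bound exactly.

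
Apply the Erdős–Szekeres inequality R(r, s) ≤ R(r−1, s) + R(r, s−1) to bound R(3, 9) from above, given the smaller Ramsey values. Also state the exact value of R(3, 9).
R(3, 9) ≤ R(2, 9) + R(3, 8) = 9 + 28 = 37; exact value R(3, 9) = 36.

The Erdős–Szekeres recurrence R(r, s) ≤ R(r−1, s) + R(r, s−1) applied to (r, s) = (3, 9) gives
  R(3, 9) ≤ R(2, 9) + R(3, 8) = 9 + 28 = 37.
(Recall R(2, k) = k and R is symmetric.) The recurrence is not tight here (it gives 37, but the exact value is R(3, 9) = 36); the tight upper bound requires a sharper argument than the simple recurrence, combined with a lower-bound construction on K_{35}.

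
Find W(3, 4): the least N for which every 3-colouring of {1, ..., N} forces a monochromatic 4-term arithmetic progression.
W(3, 4) = 293

W(3, 4) = 293. The lower bound W(3, 4) > 292 comes from an explicit good 3-colouring of [1, 292]; the upper bound W(3, 4) ≤ 293 was verified by exhaustive search over 3-colourings of [1, 293].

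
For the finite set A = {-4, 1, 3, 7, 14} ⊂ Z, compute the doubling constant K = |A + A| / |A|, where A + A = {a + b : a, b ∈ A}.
K = |A + A| / |A| = 14/5

Enumerate A + A = {a + b : a, b ∈ A}. With |A| = 5, there are |A|^2 = 25 ordered sum pairs; collecting distinct values, A + A = {-8, -3, -1, 2, 3, 4, 6, 8, 10, 14, 15, 17, 21, 28}, so |A + A| = 14. Thus K = 14/5. For comparison, the minimum possible |A + A| over all 5-element sets is 2·5 − 1 = 9 (so min K = 9/5), attained only by arithmetic progressions.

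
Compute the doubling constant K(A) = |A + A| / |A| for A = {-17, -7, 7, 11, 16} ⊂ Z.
K = |A + A| / |A| = 15/5 = 3

Enumerate A + A = {a + b : a, b ∈ A}. With |A| = 5, there are |A|^2 = 25 ordered sum pairs; collecting distinct values, A + A = {-34, -24, -14, -10, -6, -1, 0, 4, 9, 14, 18, 22, 23, 27, 32}, so |A + A| = 15. Thus K = 15/5 = 3. For comparison, the minimum possible |A + A| over all 5-element sets is 2·5 − 1 = 9 (so min K = 9/5), attained only by arithmetic progressions.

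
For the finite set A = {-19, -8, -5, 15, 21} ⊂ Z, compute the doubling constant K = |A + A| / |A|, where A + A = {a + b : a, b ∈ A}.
K = |A + A| / |A| = 15/5 = 3

Enumerate A + A = {a + b : a, b ∈ A}. With |A| = 5, there are |A|^2 = 25 ordered sum pairs; collecting distinct values, A + A = {-38, -27, -24, -16, -13, -10, -4, 2, 7, 10, 13, 16, 30, 36, 42}, so |A + A| = 15. Thus K = 15/5 = 3. For comparison, the minimum possible |A + A| over all 5-element sets is 2·5 − 1 = 9 (so min K = 9/5), attained only by arithmetic progressions.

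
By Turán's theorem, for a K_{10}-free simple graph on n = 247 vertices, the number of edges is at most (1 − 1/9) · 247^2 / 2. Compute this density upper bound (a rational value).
Turán density bound = (8/9) · 247^2/2 = 244036/9 ≈ 27115.1111

Turán's theorem: ex(n, K_{r+1}) is achieved by the complete r-partite Turán graph T(n, r) with parts as balanced as possible, and is at most (1 − 1/r) · n^2/2. For r = 9, n = 247: the density bound is (8/9) · 61009/2 = 244036/9 ≈ 27115.1111. The integer-valued extremum is e(T(247, 9)) = 27114, which is strictly less than the density bound 244036/9 since 9 ∤ 247 (the parts of T(247, 9) cannot all be equal).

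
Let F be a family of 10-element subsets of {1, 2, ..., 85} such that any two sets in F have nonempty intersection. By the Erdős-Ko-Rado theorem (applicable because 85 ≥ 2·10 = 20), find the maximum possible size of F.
max |F| = C(84, 9) = 368136785016

Erdős-Ko-Rado (1961): when n ≥ 2k, max |F| = C(n−1, k−1). The bound is attained by the star {A : i ∈ A} for any fixed i ∈ [n]. Here C(85−1, 10−1) = C(84, 9) = 368136785016.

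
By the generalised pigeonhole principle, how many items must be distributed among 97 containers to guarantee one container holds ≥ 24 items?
n = (24 − 1)·97 + 1 = 2232

By the generalised pigeonhole principle, to guarantee some box contains ≥ r objects we need more than (r − 1) · k objects total. Threshold: n = (r − 1) · k + 1. With r = 24 and k = 97: n = 23 · 97 + 1 = 2231 + 1 = 2232. For n = 2231 = 23 · 97, we can put exactly 23 objects in every box, avoiding 24 in any single one — so 2232 is tight.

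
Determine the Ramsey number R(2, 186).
R(2, 186) = 186

R(2, k) = k for all k ≥ 2: in a 2-colouring of K_k, either some edge is red (a red K_2) or all edges are blue (a blue K_k). And K_{185} coloured all-blue has no blue K_186, so R(2, 186) > 185. Hence R(2, 186) = 186.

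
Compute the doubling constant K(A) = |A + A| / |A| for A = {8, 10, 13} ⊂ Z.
K = |A + A| / |A| = 6/3 = 2

Enumerate A + A = {a + b : a, b ∈ A}. With |A| = 3, there are |A|^2 = 9 ordered sum pairs; collecting distinct values, A + A = {16, 18, 20, 21, 23, 26}, so |A + A| = 6. Thus K = 6/3 = 2. For comparison, the minimum possible |A + A| over all 3-element sets is 2·3 − 1 = 5 (so min K = 5/3), attained only by arithmetic progressions.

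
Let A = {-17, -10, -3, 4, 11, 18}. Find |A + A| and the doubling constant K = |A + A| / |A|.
K = |A + A| / |A| = 11/6

Enumerate A + A = {a + b : a, b ∈ A}. With |A| = 6, there are |A|^2 = 36 ordered sum pairs; collecting distinct values, A + A = {-34, -27, -20, -13, -6, 1, 8, 15, 22, 29, 36}, so |A + A| = 11. Thus K = 11/6. Here |A + A| = 2|A| − 1 = 11, the minimum possible — so K = 11/6 is minimal, which holds iff A is an arithmetic progression.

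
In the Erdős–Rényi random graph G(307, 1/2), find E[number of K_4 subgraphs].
E[# K_4] = C(307, 4) · (1/2)^C(4, 2) = 362929260 / 2^6 = 90732315/16 = 5670769.6875

For each 4-subset S of vertices (there are C(307, 4) = 362929260 such S), let X_S = 1 if S induces a K_4 (all C(4, 2) = 6 edges present). Then P(X_S = 1) = (1/2)^6 = 1/64. By linearity of expectation, E[# K_4] = C(307, 4) · (1/2)^6 = 362929260 / 64 = 90732315/16 = 5670769.6875.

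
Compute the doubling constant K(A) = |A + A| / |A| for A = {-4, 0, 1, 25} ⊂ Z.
K = |A + A| / |A| = 10/4 = 5/2

Enumerate A + A = {a + b : a, b ∈ A}. With |A| = 4, there are |A|^2 = 16 ordered sum pairs; collecting distinct values, A + A = {-8, -4, -3, 0, 1, 2, 21, 25, 26, 50}, so |A + A| = 10. Thus K = 10/4 = 5/2. For comparison, the minimum possible |A + A| over all 4-element sets is 2·4 − 1 = 7 (so min K = 7/4), attained only by arithmetic progressions.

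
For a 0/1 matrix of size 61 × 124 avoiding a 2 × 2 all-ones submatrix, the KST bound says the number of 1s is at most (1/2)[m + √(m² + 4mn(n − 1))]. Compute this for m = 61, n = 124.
z(61, 124; 2, 2) ≤ (1/2)[61 + √(61² + 4·61·124·123)] = (1/2)[61 + √3725209] = 995.54

Kővári–Sós–Turán: let r_1, ..., r_61 be the row sums and z = Σ r_i the total number of 1s. Each pair of columns can share at most one row with both entries 1 (else a 2×2 all-ones block appears), so Σ_i C(r_i, 2) ≤ C(124, 2) = 7626. By convexity Σ_i C(r_i, 2) ≥ 61·C(z/61, 2) = z(z − 61)/(2·61), giving z² − 61z − 61·124·123 ≤ 0 and hence z ≤ (1/2)[61 + √(3721 + 4·930372)] = (1/2)[61 + √3725209] ≈ (1/2)(61 + 1930.0801) = 995.54.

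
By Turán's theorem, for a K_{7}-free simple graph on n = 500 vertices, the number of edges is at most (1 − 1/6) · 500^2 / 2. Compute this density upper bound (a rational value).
Turán density bound = (5/6) · 500^2/2 = 312500/3 ≈ 104166.6667

Turán's theorem: ex(n, K_{r+1}) is achieved by the complete r-partite Turán graph T(n, r) with parts as balanced as possible, and is at most (1 − 1/r) · n^2/2. For r = 6, n = 500: the density bound is (5/6) · 250000/2 = 312500/3 ≈ 104166.6667. The integer-valued extremum is e(T(500, 6)) = 104166, which is strictly less than the density bound 312500/3 since 6 ∤ 500 (the parts of T(500, 6) cannot all be equal).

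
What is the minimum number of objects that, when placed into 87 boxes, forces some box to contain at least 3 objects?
n = (3 − 1)·87 + 1 = 175

By the generalised pigeonhole principle, to guarantee some box contains ≥ r objects we need more than (r − 1) · k objects total. Threshold: n = (r − 1) · k + 1. With r = 3 and k = 87: n = 2 · 87 + 1 = 174 + 1 = 175. For n = 174 = 2 · 87, we can put exactly 2 objects in every box, avoiding 3 in any single one — so 175 is tight.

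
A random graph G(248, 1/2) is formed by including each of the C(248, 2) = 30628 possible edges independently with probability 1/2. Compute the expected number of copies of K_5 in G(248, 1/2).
E[# K_5] = C(248, 5) · (1/2)^C(5, 2) = 7506861544 / 2^10 = 938357693/128 = 7330919.4765625

For each 5-subset S of vertices (there are C(248, 5) = 7506861544 such S), let X_S = 1 if S induces a K_5 (all C(5, 2) = 10 edges present). Then P(X_S = 1) = (1/2)^10 = 1/1024. By linearity of expectation, E[# K_5] = C(248, 5) · (1/2)^10 = 7506861544 / 1024 = 938357693/128 = 7330919.4765625.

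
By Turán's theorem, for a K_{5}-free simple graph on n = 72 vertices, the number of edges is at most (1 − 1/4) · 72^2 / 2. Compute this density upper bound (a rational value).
Turán density bound = (3/4) · 72^2/2 = 1944

Turán's theorem: ex(n, K_{r+1}) is achieved by the complete r-partite Turán graph T(n, r) with parts as balanced as possible, and is at most (1 − 1/r) · n^2/2. For r = 4, n = 72: the density bound is (3/4) · 5184/2 = 1944. Since 4 ∣ 72, the Turán graph T(72, 4) has parts of equal size 18, and its edge count e(T(72, 4)) = 1944 attains the density bound exactly.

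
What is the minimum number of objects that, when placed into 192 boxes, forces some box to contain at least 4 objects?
n = (4 − 1)·192 + 1 = 577

By the generalised pigeonhole principle, to guarantee some box contains ≥ r objects we need more than (r − 1) · k objects total. Threshold: n = (r − 1) · k + 1. With r = 4 and k = 192: n = 3 · 192 + 1 = 576 + 1 = 577. For n = 576 = 3 · 192, we can put exactly 3 objects in every box, avoiding 4 in any single one — so 577 is tight.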